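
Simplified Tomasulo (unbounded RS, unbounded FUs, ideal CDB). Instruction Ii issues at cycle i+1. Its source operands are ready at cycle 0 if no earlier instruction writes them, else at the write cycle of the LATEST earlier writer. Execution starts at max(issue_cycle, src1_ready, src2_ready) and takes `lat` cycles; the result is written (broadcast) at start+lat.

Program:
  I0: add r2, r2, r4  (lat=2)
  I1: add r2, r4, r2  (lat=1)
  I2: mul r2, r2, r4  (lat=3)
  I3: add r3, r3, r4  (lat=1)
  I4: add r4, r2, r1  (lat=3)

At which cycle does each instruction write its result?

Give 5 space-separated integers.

Answer: 3 4 7 5 10

Derivation:
I0 add r2: issue@1 deps=(None,None) exec_start@1 write@3
I1 add r2: issue@2 deps=(None,0) exec_start@3 write@4
I2 mul r2: issue@3 deps=(1,None) exec_start@4 write@7
I3 add r3: issue@4 deps=(None,None) exec_start@4 write@5
I4 add r4: issue@5 deps=(2,None) exec_start@7 write@10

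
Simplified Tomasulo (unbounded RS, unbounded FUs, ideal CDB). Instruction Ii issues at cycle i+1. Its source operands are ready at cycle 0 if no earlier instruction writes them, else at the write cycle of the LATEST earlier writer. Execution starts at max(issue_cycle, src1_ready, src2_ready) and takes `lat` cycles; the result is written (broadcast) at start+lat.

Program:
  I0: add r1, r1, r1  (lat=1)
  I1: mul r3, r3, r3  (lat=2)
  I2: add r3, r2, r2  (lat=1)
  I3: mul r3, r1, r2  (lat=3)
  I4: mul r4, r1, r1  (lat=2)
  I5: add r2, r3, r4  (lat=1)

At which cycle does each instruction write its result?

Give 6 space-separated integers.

Answer: 2 4 4 7 7 8

Derivation:
I0 add r1: issue@1 deps=(None,None) exec_start@1 write@2
I1 mul r3: issue@2 deps=(None,None) exec_start@2 write@4
I2 add r3: issue@3 deps=(None,None) exec_start@3 write@4
I3 mul r3: issue@4 deps=(0,None) exec_start@4 write@7
I4 mul r4: issue@5 deps=(0,0) exec_start@5 write@7
I5 add r2: issue@6 deps=(3,4) exec_start@7 write@8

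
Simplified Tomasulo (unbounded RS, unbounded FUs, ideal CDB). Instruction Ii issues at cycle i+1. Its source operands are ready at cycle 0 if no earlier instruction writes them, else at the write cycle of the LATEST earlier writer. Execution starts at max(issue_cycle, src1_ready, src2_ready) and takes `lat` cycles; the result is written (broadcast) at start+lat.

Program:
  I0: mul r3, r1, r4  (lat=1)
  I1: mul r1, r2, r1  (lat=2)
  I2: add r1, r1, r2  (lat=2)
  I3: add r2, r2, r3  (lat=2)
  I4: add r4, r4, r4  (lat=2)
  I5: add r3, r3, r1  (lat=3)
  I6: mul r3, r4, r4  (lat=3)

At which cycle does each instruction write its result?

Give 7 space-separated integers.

Answer: 2 4 6 6 7 9 10

Derivation:
I0 mul r3: issue@1 deps=(None,None) exec_start@1 write@2
I1 mul r1: issue@2 deps=(None,None) exec_start@2 write@4
I2 add r1: issue@3 deps=(1,None) exec_start@4 write@6
I3 add r2: issue@4 deps=(None,0) exec_start@4 write@6
I4 add r4: issue@5 deps=(None,None) exec_start@5 write@7
I5 add r3: issue@6 deps=(0,2) exec_start@6 write@9
I6 mul r3: issue@7 deps=(4,4) exec_start@7 write@10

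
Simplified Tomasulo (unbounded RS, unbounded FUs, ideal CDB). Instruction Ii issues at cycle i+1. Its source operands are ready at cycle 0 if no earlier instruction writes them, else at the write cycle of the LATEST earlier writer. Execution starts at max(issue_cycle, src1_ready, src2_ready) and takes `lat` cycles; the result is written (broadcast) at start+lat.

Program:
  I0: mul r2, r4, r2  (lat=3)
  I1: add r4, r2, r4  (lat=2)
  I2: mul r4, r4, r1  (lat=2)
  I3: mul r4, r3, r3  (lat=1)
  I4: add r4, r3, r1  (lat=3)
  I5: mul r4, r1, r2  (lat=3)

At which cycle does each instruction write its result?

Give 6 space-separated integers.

I0 mul r2: issue@1 deps=(None,None) exec_start@1 write@4
I1 add r4: issue@2 deps=(0,None) exec_start@4 write@6
I2 mul r4: issue@3 deps=(1,None) exec_start@6 write@8
I3 mul r4: issue@4 deps=(None,None) exec_start@4 write@5
I4 add r4: issue@5 deps=(None,None) exec_start@5 write@8
I5 mul r4: issue@6 deps=(None,0) exec_start@6 write@9

Answer: 4 6 8 5 8 9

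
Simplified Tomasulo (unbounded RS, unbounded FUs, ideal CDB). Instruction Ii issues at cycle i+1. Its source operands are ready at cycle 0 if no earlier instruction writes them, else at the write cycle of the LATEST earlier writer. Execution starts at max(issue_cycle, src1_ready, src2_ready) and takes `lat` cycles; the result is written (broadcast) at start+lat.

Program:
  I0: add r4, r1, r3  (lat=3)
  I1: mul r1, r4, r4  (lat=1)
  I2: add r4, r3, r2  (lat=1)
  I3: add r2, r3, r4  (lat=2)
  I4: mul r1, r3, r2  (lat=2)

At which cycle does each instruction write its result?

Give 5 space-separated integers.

Answer: 4 5 4 6 8

Derivation:
I0 add r4: issue@1 deps=(None,None) exec_start@1 write@4
I1 mul r1: issue@2 deps=(0,0) exec_start@4 write@5
I2 add r4: issue@3 deps=(None,None) exec_start@3 write@4
I3 add r2: issue@4 deps=(None,2) exec_start@4 write@6
I4 mul r1: issue@5 deps=(None,3) exec_start@6 write@8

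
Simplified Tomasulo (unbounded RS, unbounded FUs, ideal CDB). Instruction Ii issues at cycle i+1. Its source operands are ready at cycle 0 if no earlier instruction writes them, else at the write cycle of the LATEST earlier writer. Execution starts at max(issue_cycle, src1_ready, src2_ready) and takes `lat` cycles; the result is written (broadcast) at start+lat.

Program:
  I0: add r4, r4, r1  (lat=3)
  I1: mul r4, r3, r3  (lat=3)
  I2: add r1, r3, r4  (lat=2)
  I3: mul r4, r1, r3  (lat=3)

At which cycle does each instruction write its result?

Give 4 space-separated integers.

Answer: 4 5 7 10

Derivation:
I0 add r4: issue@1 deps=(None,None) exec_start@1 write@4
I1 mul r4: issue@2 deps=(None,None) exec_start@2 write@5
I2 add r1: issue@3 deps=(None,1) exec_start@5 write@7
I3 mul r4: issue@4 deps=(2,None) exec_start@7 write@10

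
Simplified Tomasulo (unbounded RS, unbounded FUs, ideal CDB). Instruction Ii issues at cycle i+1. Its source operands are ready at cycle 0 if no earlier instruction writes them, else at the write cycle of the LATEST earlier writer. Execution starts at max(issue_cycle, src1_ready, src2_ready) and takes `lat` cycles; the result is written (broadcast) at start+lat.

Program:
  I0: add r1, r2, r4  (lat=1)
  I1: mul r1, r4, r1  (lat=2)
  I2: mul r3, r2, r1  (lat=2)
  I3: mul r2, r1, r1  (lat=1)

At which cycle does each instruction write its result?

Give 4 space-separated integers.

Answer: 2 4 6 5

Derivation:
I0 add r1: issue@1 deps=(None,None) exec_start@1 write@2
I1 mul r1: issue@2 deps=(None,0) exec_start@2 write@4
I2 mul r3: issue@3 deps=(None,1) exec_start@4 write@6
I3 mul r2: issue@4 deps=(1,1) exec_start@4 write@5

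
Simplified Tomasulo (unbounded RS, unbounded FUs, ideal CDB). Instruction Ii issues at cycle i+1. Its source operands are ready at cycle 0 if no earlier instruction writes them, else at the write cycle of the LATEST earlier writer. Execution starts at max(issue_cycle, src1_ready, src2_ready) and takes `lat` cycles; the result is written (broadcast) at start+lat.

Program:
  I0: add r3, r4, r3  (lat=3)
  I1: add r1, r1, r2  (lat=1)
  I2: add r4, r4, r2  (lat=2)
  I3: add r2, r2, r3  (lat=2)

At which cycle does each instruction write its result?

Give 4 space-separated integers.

I0 add r3: issue@1 deps=(None,None) exec_start@1 write@4
I1 add r1: issue@2 deps=(None,None) exec_start@2 write@3
I2 add r4: issue@3 deps=(None,None) exec_start@3 write@5
I3 add r2: issue@4 deps=(None,0) exec_start@4 write@6

Answer: 4 3 5 6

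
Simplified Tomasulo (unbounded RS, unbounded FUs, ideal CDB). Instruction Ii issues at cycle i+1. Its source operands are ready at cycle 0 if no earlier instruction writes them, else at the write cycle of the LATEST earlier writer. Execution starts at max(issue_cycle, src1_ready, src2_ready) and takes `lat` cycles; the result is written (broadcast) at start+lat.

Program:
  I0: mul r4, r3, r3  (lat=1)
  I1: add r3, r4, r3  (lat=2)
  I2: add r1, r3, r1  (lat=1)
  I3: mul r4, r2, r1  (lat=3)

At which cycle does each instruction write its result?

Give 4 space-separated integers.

I0 mul r4: issue@1 deps=(None,None) exec_start@1 write@2
I1 add r3: issue@2 deps=(0,None) exec_start@2 write@4
I2 add r1: issue@3 deps=(1,None) exec_start@4 write@5
I3 mul r4: issue@4 deps=(None,2) exec_start@5 write@8

Answer: 2 4 5 8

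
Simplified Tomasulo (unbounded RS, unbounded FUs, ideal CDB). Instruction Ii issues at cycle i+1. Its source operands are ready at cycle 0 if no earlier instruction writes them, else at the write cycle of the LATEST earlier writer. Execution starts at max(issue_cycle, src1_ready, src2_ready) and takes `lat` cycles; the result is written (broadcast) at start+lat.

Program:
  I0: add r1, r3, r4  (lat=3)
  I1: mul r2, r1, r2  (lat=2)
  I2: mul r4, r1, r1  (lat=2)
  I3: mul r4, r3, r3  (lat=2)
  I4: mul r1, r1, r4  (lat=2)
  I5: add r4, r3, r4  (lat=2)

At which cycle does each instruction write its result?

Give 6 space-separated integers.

Answer: 4 6 6 6 8 8

Derivation:
I0 add r1: issue@1 deps=(None,None) exec_start@1 write@4
I1 mul r2: issue@2 deps=(0,None) exec_start@4 write@6
I2 mul r4: issue@3 deps=(0,0) exec_start@4 write@6
I3 mul r4: issue@4 deps=(None,None) exec_start@4 write@6
I4 mul r1: issue@5 deps=(0,3) exec_start@6 write@8
I5 add r4: issue@6 deps=(None,3) exec_start@6 write@8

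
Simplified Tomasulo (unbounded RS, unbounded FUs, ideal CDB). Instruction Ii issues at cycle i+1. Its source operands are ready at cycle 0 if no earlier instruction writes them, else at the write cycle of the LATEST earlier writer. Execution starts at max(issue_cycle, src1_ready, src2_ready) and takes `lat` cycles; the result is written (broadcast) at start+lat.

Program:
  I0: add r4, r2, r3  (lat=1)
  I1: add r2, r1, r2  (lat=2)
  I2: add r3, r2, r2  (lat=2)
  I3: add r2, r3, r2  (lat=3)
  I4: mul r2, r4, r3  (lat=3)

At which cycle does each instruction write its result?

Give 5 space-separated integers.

I0 add r4: issue@1 deps=(None,None) exec_start@1 write@2
I1 add r2: issue@2 deps=(None,None) exec_start@2 write@4
I2 add r3: issue@3 deps=(1,1) exec_start@4 write@6
I3 add r2: issue@4 deps=(2,1) exec_start@6 write@9
I4 mul r2: issue@5 deps=(0,2) exec_start@6 write@9

Answer: 2 4 6 9 9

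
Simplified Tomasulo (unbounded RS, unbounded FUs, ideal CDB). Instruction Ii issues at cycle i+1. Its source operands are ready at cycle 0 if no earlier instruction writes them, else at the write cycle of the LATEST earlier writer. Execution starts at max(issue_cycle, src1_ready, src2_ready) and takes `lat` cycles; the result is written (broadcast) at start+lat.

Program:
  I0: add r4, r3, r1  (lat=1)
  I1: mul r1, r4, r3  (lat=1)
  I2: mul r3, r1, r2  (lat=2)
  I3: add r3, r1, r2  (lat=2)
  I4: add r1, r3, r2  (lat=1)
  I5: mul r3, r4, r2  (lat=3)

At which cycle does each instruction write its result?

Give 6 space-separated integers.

I0 add r4: issue@1 deps=(None,None) exec_start@1 write@2
I1 mul r1: issue@2 deps=(0,None) exec_start@2 write@3
I2 mul r3: issue@3 deps=(1,None) exec_start@3 write@5
I3 add r3: issue@4 deps=(1,None) exec_start@4 write@6
I4 add r1: issue@5 deps=(3,None) exec_start@6 write@7
I5 mul r3: issue@6 deps=(0,None) exec_start@6 write@9

Answer: 2 3 5 6 7 9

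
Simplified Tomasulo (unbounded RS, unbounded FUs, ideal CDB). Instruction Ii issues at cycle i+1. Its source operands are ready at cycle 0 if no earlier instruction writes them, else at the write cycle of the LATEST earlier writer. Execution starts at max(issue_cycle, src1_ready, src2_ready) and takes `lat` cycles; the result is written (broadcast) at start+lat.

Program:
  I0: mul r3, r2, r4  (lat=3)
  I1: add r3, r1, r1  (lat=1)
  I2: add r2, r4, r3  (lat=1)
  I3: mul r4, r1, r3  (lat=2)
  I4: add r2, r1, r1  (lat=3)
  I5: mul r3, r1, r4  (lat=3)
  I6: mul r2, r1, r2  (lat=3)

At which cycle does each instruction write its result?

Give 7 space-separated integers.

I0 mul r3: issue@1 deps=(None,None) exec_start@1 write@4
I1 add r3: issue@2 deps=(None,None) exec_start@2 write@3
I2 add r2: issue@3 deps=(None,1) exec_start@3 write@4
I3 mul r4: issue@4 deps=(None,1) exec_start@4 write@6
I4 add r2: issue@5 deps=(None,None) exec_start@5 write@8
I5 mul r3: issue@6 deps=(None,3) exec_start@6 write@9
I6 mul r2: issue@7 deps=(None,4) exec_start@8 write@11

Answer: 4 3 4 6 8 9 11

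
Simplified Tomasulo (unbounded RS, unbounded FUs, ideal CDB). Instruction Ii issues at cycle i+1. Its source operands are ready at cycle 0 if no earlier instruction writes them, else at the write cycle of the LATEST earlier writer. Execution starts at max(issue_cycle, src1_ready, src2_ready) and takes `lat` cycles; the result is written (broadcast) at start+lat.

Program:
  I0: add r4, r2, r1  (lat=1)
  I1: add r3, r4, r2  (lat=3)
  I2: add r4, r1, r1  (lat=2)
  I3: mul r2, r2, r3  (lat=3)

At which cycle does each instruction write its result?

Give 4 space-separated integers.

Answer: 2 5 5 8

Derivation:
I0 add r4: issue@1 deps=(None,None) exec_start@1 write@2
I1 add r3: issue@2 deps=(0,None) exec_start@2 write@5
I2 add r4: issue@3 deps=(None,None) exec_start@3 write@5
I3 mul r2: issue@4 deps=(None,1) exec_start@5 write@8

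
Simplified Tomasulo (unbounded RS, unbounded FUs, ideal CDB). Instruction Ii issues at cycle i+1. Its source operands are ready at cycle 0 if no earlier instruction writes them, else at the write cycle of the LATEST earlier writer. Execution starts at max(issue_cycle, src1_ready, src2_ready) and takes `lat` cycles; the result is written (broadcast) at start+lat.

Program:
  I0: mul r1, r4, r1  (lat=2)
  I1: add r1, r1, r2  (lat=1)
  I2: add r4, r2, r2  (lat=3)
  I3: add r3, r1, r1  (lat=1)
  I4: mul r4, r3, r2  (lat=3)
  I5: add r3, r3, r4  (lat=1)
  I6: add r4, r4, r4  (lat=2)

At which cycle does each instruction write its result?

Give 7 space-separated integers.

I0 mul r1: issue@1 deps=(None,None) exec_start@1 write@3
I1 add r1: issue@2 deps=(0,None) exec_start@3 write@4
I2 add r4: issue@3 deps=(None,None) exec_start@3 write@6
I3 add r3: issue@4 deps=(1,1) exec_start@4 write@5
I4 mul r4: issue@5 deps=(3,None) exec_start@5 write@8
I5 add r3: issue@6 deps=(3,4) exec_start@8 write@9
I6 add r4: issue@7 deps=(4,4) exec_start@8 write@10

Answer: 3 4 6 5 8 9 10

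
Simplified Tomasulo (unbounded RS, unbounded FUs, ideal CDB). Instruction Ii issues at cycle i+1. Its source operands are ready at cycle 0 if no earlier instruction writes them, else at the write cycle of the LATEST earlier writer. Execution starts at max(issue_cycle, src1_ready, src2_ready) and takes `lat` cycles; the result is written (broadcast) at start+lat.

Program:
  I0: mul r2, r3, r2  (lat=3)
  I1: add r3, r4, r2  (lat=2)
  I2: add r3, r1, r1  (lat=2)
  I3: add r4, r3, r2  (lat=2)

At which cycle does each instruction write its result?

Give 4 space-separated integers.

Answer: 4 6 5 7

Derivation:
I0 mul r2: issue@1 deps=(None,None) exec_start@1 write@4
I1 add r3: issue@2 deps=(None,0) exec_start@4 write@6
I2 add r3: issue@3 deps=(None,None) exec_start@3 write@5
I3 add r4: issue@4 deps=(2,0) exec_start@5 write@7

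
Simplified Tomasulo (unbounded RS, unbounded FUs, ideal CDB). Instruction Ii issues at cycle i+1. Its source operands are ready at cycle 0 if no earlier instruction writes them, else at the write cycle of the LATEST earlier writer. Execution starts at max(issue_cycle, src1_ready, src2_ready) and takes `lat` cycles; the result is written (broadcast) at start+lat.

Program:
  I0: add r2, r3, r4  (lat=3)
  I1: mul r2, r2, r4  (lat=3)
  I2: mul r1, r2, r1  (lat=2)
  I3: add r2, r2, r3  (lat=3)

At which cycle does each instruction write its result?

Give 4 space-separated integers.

Answer: 4 7 9 10

Derivation:
I0 add r2: issue@1 deps=(None,None) exec_start@1 write@4
I1 mul r2: issue@2 deps=(0,None) exec_start@4 write@7
I2 mul r1: issue@3 deps=(1,None) exec_start@7 write@9
I3 add r2: issue@4 deps=(1,None) exec_start@7 write@10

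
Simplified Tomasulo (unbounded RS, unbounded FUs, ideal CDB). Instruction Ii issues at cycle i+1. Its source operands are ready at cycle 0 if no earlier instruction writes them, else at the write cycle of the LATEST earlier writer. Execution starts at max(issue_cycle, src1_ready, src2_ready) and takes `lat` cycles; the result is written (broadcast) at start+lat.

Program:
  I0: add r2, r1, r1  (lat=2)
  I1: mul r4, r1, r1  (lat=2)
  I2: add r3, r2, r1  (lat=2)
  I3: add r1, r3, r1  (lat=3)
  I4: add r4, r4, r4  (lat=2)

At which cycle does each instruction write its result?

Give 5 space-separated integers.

Answer: 3 4 5 8 7

Derivation:
I0 add r2: issue@1 deps=(None,None) exec_start@1 write@3
I1 mul r4: issue@2 deps=(None,None) exec_start@2 write@4
I2 add r3: issue@3 deps=(0,None) exec_start@3 write@5
I3 add r1: issue@4 deps=(2,None) exec_start@5 write@8
I4 add r4: issue@5 deps=(1,1) exec_start@5 write@7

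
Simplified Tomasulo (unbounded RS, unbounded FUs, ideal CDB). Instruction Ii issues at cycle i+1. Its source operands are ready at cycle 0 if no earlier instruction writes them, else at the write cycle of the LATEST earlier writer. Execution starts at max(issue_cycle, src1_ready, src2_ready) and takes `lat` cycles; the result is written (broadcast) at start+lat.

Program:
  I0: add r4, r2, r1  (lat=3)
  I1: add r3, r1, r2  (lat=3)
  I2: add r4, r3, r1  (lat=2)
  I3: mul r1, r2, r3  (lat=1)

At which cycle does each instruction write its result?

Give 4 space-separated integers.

Answer: 4 5 7 6

Derivation:
I0 add r4: issue@1 deps=(None,None) exec_start@1 write@4
I1 add r3: issue@2 deps=(None,None) exec_start@2 write@5
I2 add r4: issue@3 deps=(1,None) exec_start@5 write@7
I3 mul r1: issue@4 deps=(None,1) exec_start@5 write@6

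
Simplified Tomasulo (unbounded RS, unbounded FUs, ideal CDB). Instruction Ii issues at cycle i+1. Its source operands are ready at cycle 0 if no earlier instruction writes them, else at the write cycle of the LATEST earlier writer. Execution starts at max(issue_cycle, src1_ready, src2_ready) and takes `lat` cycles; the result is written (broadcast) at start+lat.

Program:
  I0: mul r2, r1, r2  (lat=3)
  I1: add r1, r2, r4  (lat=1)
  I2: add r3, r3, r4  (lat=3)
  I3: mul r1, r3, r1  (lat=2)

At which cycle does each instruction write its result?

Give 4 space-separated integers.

Answer: 4 5 6 8

Derivation:
I0 mul r2: issue@1 deps=(None,None) exec_start@1 write@4
I1 add r1: issue@2 deps=(0,None) exec_start@4 write@5
I2 add r3: issue@3 deps=(None,None) exec_start@3 write@6
I3 mul r1: issue@4 deps=(2,1) exec_start@6 write@8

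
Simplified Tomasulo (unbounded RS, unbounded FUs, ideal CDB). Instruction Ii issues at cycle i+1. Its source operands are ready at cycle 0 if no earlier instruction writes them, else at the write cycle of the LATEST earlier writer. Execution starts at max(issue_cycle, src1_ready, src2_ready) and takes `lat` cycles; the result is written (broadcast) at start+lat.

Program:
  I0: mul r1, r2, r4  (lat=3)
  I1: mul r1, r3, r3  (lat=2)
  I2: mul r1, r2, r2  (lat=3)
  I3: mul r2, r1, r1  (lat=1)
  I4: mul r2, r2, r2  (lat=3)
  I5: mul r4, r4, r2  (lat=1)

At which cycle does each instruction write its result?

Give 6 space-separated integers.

I0 mul r1: issue@1 deps=(None,None) exec_start@1 write@4
I1 mul r1: issue@2 deps=(None,None) exec_start@2 write@4
I2 mul r1: issue@3 deps=(None,None) exec_start@3 write@6
I3 mul r2: issue@4 deps=(2,2) exec_start@6 write@7
I4 mul r2: issue@5 deps=(3,3) exec_start@7 write@10
I5 mul r4: issue@6 deps=(None,4) exec_start@10 write@11

Answer: 4 4 6 7 10 11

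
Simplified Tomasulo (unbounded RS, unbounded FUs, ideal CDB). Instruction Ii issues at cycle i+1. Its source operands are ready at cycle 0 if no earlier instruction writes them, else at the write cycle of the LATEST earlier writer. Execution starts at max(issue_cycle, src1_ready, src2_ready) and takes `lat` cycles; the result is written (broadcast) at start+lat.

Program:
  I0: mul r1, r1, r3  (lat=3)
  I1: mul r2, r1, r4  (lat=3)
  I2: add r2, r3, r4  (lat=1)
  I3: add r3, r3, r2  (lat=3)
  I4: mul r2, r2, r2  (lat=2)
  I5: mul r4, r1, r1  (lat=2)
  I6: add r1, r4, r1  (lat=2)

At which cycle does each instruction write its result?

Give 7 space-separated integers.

I0 mul r1: issue@1 deps=(None,None) exec_start@1 write@4
I1 mul r2: issue@2 deps=(0,None) exec_start@4 write@7
I2 add r2: issue@3 deps=(None,None) exec_start@3 write@4
I3 add r3: issue@4 deps=(None,2) exec_start@4 write@7
I4 mul r2: issue@5 deps=(2,2) exec_start@5 write@7
I5 mul r4: issue@6 deps=(0,0) exec_start@6 write@8
I6 add r1: issue@7 deps=(5,0) exec_start@8 write@10

Answer: 4 7 4 7 7 8 10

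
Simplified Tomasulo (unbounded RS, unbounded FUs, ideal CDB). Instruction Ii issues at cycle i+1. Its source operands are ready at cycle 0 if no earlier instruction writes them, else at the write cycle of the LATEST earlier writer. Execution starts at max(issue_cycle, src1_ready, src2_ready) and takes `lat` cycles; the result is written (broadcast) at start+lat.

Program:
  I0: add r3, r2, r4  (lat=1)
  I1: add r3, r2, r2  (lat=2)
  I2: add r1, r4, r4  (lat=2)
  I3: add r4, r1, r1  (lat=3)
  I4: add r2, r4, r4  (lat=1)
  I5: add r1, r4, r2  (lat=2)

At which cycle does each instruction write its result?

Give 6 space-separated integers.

I0 add r3: issue@1 deps=(None,None) exec_start@1 write@2
I1 add r3: issue@2 deps=(None,None) exec_start@2 write@4
I2 add r1: issue@3 deps=(None,None) exec_start@3 write@5
I3 add r4: issue@4 deps=(2,2) exec_start@5 write@8
I4 add r2: issue@5 deps=(3,3) exec_start@8 write@9
I5 add r1: issue@6 deps=(3,4) exec_start@9 write@11

Answer: 2 4 5 8 9 11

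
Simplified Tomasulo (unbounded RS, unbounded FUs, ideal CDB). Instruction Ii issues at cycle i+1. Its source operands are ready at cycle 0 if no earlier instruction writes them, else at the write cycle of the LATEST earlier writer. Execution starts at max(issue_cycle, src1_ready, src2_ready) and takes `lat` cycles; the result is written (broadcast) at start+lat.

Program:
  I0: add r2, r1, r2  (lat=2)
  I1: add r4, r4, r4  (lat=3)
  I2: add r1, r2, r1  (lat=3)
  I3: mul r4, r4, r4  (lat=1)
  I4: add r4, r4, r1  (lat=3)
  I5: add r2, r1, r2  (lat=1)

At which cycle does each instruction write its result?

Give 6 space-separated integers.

I0 add r2: issue@1 deps=(None,None) exec_start@1 write@3
I1 add r4: issue@2 deps=(None,None) exec_start@2 write@5
I2 add r1: issue@3 deps=(0,None) exec_start@3 write@6
I3 mul r4: issue@4 deps=(1,1) exec_start@5 write@6
I4 add r4: issue@5 deps=(3,2) exec_start@6 write@9
I5 add r2: issue@6 deps=(2,0) exec_start@6 write@7

Answer: 3 5 6 6 9 7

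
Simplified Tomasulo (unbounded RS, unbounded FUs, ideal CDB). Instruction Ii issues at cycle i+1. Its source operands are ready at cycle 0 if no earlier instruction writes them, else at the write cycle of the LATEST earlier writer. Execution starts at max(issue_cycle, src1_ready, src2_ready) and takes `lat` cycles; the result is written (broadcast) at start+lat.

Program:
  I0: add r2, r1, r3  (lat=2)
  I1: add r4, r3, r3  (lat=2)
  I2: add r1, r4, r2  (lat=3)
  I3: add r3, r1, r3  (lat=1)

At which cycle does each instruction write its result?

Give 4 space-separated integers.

Answer: 3 4 7 8

Derivation:
I0 add r2: issue@1 deps=(None,None) exec_start@1 write@3
I1 add r4: issue@2 deps=(None,None) exec_start@2 write@4
I2 add r1: issue@3 deps=(1,0) exec_start@4 write@7
I3 add r3: issue@4 deps=(2,None) exec_start@7 write@8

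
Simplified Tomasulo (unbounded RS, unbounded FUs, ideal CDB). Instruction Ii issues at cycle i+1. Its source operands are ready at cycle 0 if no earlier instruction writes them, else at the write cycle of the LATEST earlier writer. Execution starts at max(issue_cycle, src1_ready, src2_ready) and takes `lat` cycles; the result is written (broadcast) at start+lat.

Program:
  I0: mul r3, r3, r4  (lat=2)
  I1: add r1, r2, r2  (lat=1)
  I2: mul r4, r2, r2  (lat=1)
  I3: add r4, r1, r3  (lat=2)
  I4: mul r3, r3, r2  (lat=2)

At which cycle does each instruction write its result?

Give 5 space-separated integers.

I0 mul r3: issue@1 deps=(None,None) exec_start@1 write@3
I1 add r1: issue@2 deps=(None,None) exec_start@2 write@3
I2 mul r4: issue@3 deps=(None,None) exec_start@3 write@4
I3 add r4: issue@4 deps=(1,0) exec_start@4 write@6
I4 mul r3: issue@5 deps=(0,None) exec_start@5 write@7

Answer: 3 3 4 6 7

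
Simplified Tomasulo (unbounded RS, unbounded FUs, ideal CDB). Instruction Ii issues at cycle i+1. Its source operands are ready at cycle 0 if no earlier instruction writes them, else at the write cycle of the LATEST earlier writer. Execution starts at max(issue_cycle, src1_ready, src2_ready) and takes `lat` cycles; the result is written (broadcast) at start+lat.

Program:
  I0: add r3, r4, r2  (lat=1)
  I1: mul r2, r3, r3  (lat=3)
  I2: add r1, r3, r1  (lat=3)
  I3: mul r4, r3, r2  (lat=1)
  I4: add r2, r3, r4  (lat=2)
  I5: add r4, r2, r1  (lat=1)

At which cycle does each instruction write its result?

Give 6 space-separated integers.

Answer: 2 5 6 6 8 9

Derivation:
I0 add r3: issue@1 deps=(None,None) exec_start@1 write@2
I1 mul r2: issue@2 deps=(0,0) exec_start@2 write@5
I2 add r1: issue@3 deps=(0,None) exec_start@3 write@6
I3 mul r4: issue@4 deps=(0,1) exec_start@5 write@6
I4 add r2: issue@5 deps=(0,3) exec_start@6 write@8
I5 add r4: issue@6 deps=(4,2) exec_start@8 write@9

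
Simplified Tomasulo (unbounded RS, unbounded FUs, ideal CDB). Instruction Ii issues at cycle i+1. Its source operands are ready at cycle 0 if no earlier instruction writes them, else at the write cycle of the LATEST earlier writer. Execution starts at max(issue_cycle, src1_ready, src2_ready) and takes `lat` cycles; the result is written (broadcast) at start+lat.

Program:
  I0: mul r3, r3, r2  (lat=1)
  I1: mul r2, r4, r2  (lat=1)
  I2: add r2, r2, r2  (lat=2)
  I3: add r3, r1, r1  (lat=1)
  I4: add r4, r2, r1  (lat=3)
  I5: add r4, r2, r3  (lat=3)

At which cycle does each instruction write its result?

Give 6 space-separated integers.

Answer: 2 3 5 5 8 9

Derivation:
I0 mul r3: issue@1 deps=(None,None) exec_start@1 write@2
I1 mul r2: issue@2 deps=(None,None) exec_start@2 write@3
I2 add r2: issue@3 deps=(1,1) exec_start@3 write@5
I3 add r3: issue@4 deps=(None,None) exec_start@4 write@5
I4 add r4: issue@5 deps=(2,None) exec_start@5 write@8
I5 add r4: issue@6 deps=(2,3) exec_start@6 write@9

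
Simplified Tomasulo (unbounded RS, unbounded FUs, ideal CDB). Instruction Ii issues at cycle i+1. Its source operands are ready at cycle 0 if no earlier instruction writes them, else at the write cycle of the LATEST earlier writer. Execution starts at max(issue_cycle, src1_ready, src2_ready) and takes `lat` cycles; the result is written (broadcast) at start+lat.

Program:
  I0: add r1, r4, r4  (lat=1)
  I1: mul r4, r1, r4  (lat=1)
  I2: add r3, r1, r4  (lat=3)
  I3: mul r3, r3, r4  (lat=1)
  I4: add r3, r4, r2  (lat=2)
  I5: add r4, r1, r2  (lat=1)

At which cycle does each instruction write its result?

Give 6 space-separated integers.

Answer: 2 3 6 7 7 7

Derivation:
I0 add r1: issue@1 deps=(None,None) exec_start@1 write@2
I1 mul r4: issue@2 deps=(0,None) exec_start@2 write@3
I2 add r3: issue@3 deps=(0,1) exec_start@3 write@6
I3 mul r3: issue@4 deps=(2,1) exec_start@6 write@7
I4 add r3: issue@5 deps=(1,None) exec_start@5 write@7
I5 add r4: issue@6 deps=(0,None) exec_start@6 write@7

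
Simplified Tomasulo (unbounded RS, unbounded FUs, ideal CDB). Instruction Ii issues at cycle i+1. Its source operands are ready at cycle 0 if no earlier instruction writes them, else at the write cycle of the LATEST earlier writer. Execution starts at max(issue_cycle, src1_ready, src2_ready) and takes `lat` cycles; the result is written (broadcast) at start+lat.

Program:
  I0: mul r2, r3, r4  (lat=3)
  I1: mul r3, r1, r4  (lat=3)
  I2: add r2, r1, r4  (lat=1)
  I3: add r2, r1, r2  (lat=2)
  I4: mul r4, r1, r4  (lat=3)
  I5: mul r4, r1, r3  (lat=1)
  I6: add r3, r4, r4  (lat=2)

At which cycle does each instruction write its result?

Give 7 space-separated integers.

I0 mul r2: issue@1 deps=(None,None) exec_start@1 write@4
I1 mul r3: issue@2 deps=(None,None) exec_start@2 write@5
I2 add r2: issue@3 deps=(None,None) exec_start@3 write@4
I3 add r2: issue@4 deps=(None,2) exec_start@4 write@6
I4 mul r4: issue@5 deps=(None,None) exec_start@5 write@8
I5 mul r4: issue@6 deps=(None,1) exec_start@6 write@7
I6 add r3: issue@7 deps=(5,5) exec_start@7 write@9

Answer: 4 5 4 6 8 7 9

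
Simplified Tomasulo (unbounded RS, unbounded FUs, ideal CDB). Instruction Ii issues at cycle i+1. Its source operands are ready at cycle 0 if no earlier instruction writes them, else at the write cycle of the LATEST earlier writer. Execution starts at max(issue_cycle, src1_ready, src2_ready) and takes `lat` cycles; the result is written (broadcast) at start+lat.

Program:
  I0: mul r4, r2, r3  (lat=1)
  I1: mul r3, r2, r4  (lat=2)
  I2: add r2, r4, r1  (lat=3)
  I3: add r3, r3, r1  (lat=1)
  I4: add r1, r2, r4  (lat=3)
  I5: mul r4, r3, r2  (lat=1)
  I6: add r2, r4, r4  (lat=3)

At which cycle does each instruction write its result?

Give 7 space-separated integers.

I0 mul r4: issue@1 deps=(None,None) exec_start@1 write@2
I1 mul r3: issue@2 deps=(None,0) exec_start@2 write@4
I2 add r2: issue@3 deps=(0,None) exec_start@3 write@6
I3 add r3: issue@4 deps=(1,None) exec_start@4 write@5
I4 add r1: issue@5 deps=(2,0) exec_start@6 write@9
I5 mul r4: issue@6 deps=(3,2) exec_start@6 write@7
I6 add r2: issue@7 deps=(5,5) exec_start@7 write@10

Answer: 2 4 6 5 9 7 10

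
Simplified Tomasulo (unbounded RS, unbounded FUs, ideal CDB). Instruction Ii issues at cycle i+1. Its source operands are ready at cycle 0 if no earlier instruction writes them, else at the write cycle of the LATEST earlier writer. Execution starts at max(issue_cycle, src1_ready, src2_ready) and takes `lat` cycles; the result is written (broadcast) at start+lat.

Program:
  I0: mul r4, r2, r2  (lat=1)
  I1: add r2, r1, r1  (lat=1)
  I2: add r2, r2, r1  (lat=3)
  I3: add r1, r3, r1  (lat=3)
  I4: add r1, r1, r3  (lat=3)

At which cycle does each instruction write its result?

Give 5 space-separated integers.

Answer: 2 3 6 7 10

Derivation:
I0 mul r4: issue@1 deps=(None,None) exec_start@1 write@2
I1 add r2: issue@2 deps=(None,None) exec_start@2 write@3
I2 add r2: issue@3 deps=(1,None) exec_start@3 write@6
I3 add r1: issue@4 deps=(None,None) exec_start@4 write@7
I4 add r1: issue@5 deps=(3,None) exec_start@7 write@10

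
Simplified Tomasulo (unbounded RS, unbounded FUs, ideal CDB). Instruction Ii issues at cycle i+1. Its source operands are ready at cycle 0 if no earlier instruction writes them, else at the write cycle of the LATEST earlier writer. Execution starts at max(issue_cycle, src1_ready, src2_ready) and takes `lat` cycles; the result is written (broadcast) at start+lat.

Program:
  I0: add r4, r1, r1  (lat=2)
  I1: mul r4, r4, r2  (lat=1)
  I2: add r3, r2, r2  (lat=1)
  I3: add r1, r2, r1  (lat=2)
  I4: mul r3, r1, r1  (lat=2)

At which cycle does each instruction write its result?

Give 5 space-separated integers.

I0 add r4: issue@1 deps=(None,None) exec_start@1 write@3
I1 mul r4: issue@2 deps=(0,None) exec_start@3 write@4
I2 add r3: issue@3 deps=(None,None) exec_start@3 write@4
I3 add r1: issue@4 deps=(None,None) exec_start@4 write@6
I4 mul r3: issue@5 deps=(3,3) exec_start@6 write@8

Answer: 3 4 4 6 8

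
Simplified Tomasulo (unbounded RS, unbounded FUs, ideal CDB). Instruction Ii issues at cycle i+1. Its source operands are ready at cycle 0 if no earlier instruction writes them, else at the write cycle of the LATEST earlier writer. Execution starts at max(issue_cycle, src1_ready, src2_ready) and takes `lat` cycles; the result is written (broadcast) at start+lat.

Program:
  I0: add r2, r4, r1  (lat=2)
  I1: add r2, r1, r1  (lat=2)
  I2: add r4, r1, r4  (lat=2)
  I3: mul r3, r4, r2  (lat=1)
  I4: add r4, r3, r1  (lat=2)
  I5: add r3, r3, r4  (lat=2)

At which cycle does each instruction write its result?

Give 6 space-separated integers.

Answer: 3 4 5 6 8 10

Derivation:
I0 add r2: issue@1 deps=(None,None) exec_start@1 write@3
I1 add r2: issue@2 deps=(None,None) exec_start@2 write@4
I2 add r4: issue@3 deps=(None,None) exec_start@3 write@5
I3 mul r3: issue@4 deps=(2,1) exec_start@5 write@6
I4 add r4: issue@5 deps=(3,None) exec_start@6 write@8
I5 add r3: issue@6 deps=(3,4) exec_start@8 write@10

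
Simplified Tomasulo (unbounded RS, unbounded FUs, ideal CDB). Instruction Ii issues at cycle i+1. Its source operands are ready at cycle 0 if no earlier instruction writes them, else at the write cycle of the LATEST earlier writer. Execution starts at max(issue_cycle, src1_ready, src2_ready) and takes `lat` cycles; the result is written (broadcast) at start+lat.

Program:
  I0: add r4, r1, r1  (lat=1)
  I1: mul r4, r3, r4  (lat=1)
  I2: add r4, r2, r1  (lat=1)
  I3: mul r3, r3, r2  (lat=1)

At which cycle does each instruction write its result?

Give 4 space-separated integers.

Answer: 2 3 4 5

Derivation:
I0 add r4: issue@1 deps=(None,None) exec_start@1 write@2
I1 mul r4: issue@2 deps=(None,0) exec_start@2 write@3
I2 add r4: issue@3 deps=(None,None) exec_start@3 write@4
I3 mul r3: issue@4 deps=(None,None) exec_start@4 write@5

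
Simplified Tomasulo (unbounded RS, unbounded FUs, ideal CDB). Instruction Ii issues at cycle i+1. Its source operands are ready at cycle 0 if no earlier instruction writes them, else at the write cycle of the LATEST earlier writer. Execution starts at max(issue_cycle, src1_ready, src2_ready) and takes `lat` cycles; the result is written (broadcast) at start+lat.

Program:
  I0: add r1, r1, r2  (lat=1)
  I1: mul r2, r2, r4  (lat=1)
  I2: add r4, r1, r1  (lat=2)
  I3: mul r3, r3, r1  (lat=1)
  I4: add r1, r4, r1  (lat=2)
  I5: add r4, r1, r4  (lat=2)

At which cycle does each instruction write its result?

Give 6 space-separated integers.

Answer: 2 3 5 5 7 9

Derivation:
I0 add r1: issue@1 deps=(None,None) exec_start@1 write@2
I1 mul r2: issue@2 deps=(None,None) exec_start@2 write@3
I2 add r4: issue@3 deps=(0,0) exec_start@3 write@5
I3 mul r3: issue@4 deps=(None,0) exec_start@4 write@5
I4 add r1: issue@5 deps=(2,0) exec_start@5 write@7
I5 add r4: issue@6 deps=(4,2) exec_start@7 write@9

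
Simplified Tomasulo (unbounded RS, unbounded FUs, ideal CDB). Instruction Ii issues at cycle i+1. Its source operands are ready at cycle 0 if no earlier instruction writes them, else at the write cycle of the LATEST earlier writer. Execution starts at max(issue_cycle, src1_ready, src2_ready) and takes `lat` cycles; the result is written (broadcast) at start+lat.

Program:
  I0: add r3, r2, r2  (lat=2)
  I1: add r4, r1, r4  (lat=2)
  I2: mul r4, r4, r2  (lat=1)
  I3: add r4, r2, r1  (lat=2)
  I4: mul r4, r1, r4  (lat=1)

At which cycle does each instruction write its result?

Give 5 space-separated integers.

Answer: 3 4 5 6 7

Derivation:
I0 add r3: issue@1 deps=(None,None) exec_start@1 write@3
I1 add r4: issue@2 deps=(None,None) exec_start@2 write@4
I2 mul r4: issue@3 deps=(1,None) exec_start@4 write@5
I3 add r4: issue@4 deps=(None,None) exec_start@4 write@6
I4 mul r4: issue@5 deps=(None,3) exec_start@6 write@7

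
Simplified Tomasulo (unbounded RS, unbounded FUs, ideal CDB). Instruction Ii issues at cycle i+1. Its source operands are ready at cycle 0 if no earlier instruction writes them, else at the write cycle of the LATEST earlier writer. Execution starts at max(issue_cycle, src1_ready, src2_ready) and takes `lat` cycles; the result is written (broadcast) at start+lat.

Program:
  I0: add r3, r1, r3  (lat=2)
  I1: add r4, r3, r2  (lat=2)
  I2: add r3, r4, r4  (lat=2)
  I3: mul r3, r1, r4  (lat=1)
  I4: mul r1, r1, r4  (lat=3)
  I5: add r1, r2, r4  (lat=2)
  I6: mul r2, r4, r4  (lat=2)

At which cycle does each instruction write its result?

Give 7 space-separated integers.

I0 add r3: issue@1 deps=(None,None) exec_start@1 write@3
I1 add r4: issue@2 deps=(0,None) exec_start@3 write@5
I2 add r3: issue@3 deps=(1,1) exec_start@5 write@7
I3 mul r3: issue@4 deps=(None,1) exec_start@5 write@6
I4 mul r1: issue@5 deps=(None,1) exec_start@5 write@8
I5 add r1: issue@6 deps=(None,1) exec_start@6 write@8
I6 mul r2: issue@7 deps=(1,1) exec_start@7 write@9

Answer: 3 5 7 6 8 8 9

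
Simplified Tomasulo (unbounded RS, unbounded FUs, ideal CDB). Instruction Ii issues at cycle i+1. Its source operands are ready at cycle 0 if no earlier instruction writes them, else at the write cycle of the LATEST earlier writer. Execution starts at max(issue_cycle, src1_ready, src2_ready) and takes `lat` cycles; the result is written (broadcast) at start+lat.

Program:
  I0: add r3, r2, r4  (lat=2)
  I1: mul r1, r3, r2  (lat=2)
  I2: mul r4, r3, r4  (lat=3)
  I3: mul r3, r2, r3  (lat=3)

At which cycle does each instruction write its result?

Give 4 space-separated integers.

I0 add r3: issue@1 deps=(None,None) exec_start@1 write@3
I1 mul r1: issue@2 deps=(0,None) exec_start@3 write@5
I2 mul r4: issue@3 deps=(0,None) exec_start@3 write@6
I3 mul r3: issue@4 deps=(None,0) exec_start@4 write@7

Answer: 3 5 6 7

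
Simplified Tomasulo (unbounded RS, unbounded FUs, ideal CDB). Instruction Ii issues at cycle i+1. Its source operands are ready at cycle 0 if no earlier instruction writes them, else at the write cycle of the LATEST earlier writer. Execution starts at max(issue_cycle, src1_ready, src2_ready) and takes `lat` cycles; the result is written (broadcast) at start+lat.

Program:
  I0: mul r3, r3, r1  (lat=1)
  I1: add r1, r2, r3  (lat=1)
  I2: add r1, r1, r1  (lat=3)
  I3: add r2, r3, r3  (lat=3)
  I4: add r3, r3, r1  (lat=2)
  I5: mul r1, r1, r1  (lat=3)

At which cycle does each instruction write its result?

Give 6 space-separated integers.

I0 mul r3: issue@1 deps=(None,None) exec_start@1 write@2
I1 add r1: issue@2 deps=(None,0) exec_start@2 write@3
I2 add r1: issue@3 deps=(1,1) exec_start@3 write@6
I3 add r2: issue@4 deps=(0,0) exec_start@4 write@7
I4 add r3: issue@5 deps=(0,2) exec_start@6 write@8
I5 mul r1: issue@6 deps=(2,2) exec_start@6 write@9

Answer: 2 3 6 7 8 9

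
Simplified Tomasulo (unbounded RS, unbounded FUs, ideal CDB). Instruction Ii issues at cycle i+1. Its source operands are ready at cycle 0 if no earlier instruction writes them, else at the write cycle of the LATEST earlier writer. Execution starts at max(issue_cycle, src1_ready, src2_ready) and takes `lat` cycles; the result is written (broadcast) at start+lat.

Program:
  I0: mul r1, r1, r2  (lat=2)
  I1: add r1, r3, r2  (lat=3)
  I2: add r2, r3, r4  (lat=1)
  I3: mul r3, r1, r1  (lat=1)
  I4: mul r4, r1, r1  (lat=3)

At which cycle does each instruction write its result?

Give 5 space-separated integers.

Answer: 3 5 4 6 8

Derivation:
I0 mul r1: issue@1 deps=(None,None) exec_start@1 write@3
I1 add r1: issue@2 deps=(None,None) exec_start@2 write@5
I2 add r2: issue@3 deps=(None,None) exec_start@3 write@4
I3 mul r3: issue@4 deps=(1,1) exec_start@5 write@6
I4 mul r4: issue@5 deps=(1,1) exec_start@5 write@8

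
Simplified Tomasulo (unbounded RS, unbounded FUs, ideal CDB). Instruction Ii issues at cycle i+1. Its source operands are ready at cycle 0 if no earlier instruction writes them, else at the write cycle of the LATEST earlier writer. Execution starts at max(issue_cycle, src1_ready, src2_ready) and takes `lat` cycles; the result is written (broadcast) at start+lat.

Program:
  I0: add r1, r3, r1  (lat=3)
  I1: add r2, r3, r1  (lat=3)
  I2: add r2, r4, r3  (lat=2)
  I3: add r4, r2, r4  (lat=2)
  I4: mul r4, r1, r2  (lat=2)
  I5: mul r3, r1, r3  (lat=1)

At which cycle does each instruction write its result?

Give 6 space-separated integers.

I0 add r1: issue@1 deps=(None,None) exec_start@1 write@4
I1 add r2: issue@2 deps=(None,0) exec_start@4 write@7
I2 add r2: issue@3 deps=(None,None) exec_start@3 write@5
I3 add r4: issue@4 deps=(2,None) exec_start@5 write@7
I4 mul r4: issue@5 deps=(0,2) exec_start@5 write@7
I5 mul r3: issue@6 deps=(0,None) exec_start@6 write@7

Answer: 4 7 5 7 7 7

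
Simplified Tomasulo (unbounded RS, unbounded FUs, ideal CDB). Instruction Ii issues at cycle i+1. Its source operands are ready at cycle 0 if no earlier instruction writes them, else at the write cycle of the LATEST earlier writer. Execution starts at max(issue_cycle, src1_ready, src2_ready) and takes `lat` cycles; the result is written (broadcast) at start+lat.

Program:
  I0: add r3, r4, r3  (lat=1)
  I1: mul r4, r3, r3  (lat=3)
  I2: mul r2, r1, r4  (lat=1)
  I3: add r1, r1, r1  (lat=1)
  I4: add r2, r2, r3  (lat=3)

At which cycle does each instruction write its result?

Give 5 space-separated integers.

Answer: 2 5 6 5 9

Derivation:
I0 add r3: issue@1 deps=(None,None) exec_start@1 write@2
I1 mul r4: issue@2 deps=(0,0) exec_start@2 write@5
I2 mul r2: issue@3 deps=(None,1) exec_start@5 write@6
I3 add r1: issue@4 deps=(None,None) exec_start@4 write@5
I4 add r2: issue@5 deps=(2,0) exec_start@6 write@9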